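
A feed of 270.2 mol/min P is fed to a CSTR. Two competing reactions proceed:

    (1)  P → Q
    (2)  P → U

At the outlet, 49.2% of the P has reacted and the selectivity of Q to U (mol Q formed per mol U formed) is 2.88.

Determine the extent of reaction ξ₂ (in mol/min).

Conversion of P: P consumed = 0.492 × 270.2 = 132.9 mol/min = 1ξ₁ + 1ξ₂.
Selectivity: 1ξ₁ / (1ξ₂) = 2.88 → ξ₁ = 2.88 ξ₂.
Substitute: (1·2.88 + 1) ξ₂ = 132.9 → ξ₂ = 34.26 mol/min, ξ₁ = 98.68 mol/min.
Outlet amounts (n = n₀ + Σ ν·ξ):
  P: 270.2 − 1(98.68) − 1(34.26) = 137.3
  Q: 0 + 1(98.68) = 98.68
  U: 0 + 1(34.26) = 34.26

ξ₂ = 34.3 mol/min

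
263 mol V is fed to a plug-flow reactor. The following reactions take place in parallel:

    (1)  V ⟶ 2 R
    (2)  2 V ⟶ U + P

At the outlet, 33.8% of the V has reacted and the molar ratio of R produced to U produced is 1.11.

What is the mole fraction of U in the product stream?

Conversion of V: V consumed = 0.338 × 263 = 88.89 mol = 1ξ₁ + 2ξ₂.
Selectivity: 2ξ₁ / (1ξ₂) = 1.11 → ξ₁ = 0.555 ξ₂.
Substitute: (1·0.555 + 2) ξ₂ = 88.89 → ξ₂ = 34.79 mol, ξ₁ = 19.31 mol.
Outlet amounts (n = n₀ + Σ ν·ξ):
  V: 263 − 1(19.31) − 2(34.79) = 174.1
  R: 0 + 2(19.31) = 38.62
  U: 0 + 1(34.79) = 34.79
  P: 0 + 1(34.79) = 34.79
Total out = 282.3 mol; y_U = 34.79 / 282.3 = 0.1232.

0.123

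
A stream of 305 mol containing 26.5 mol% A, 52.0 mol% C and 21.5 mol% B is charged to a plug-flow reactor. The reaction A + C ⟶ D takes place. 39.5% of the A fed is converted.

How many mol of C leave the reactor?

A reacted = 0.395 × 80.83 = 31.93 mol; ν_A = −1, so ξ = 31.93/1 = 31.93 mol.
Outlet amounts (n = n₀ + ν ξ):
  A: 80.83 − 1(31.93) = 48.9
  C: 158.6 − 1(31.93) = 126.7
  D: 0 + 1(31.93) = 31.93
  B: 65.58 (inert)

127 mol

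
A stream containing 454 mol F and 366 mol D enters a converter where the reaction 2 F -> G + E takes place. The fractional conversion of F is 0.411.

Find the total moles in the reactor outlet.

F reacted = 0.411 × 454 = 186.6 mol; ν_F = −2, so ξ = 186.6/2 = 93.3 mol.
Outlet amounts (n = n₀ + ν ξ):
  F: 454 − 2(93.3) = 267.4
  G: 0 + 1(93.3) = 93.3
  E: 0 + 1(93.3) = 93.3
  D: 366 (inert)
Total out = 267.4 + 93.3 + 93.3 + 366 = 820 mol.

820 mol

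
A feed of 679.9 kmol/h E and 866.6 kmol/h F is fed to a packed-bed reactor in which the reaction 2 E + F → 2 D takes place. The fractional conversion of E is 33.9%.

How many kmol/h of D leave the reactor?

E reacted = 0.339 × 679.9 = 230.5 kmol/h; ν_E = −2, so ξ = 230.5/2 = 115.2 kmol/h.
Outlet amounts (n = n₀ + ν ξ):
  E: 679.9 − 2(115.2) = 449.4
  F: 866.6 − 1(115.2) = 751.4
  D: 0 + 2(115.2) = 230.5

230 kmol/h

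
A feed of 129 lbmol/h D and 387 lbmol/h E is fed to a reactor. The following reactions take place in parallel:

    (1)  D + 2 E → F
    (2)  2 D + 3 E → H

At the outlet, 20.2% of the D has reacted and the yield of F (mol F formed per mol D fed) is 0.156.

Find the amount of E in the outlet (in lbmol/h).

Yield of F: 1ξ₁ / 129 = 0.156 → ξ₁ = 20.12 lbmol/h.
Conversion of D: 1ξ₁ + 2ξ₂ = 0.202 × 129 = 26.06 → ξ₂ = 2.967 lbmol/h.
Outlet amounts (n = n₀ + Σ ν·ξ):
  D: 129 − 1(20.12) − 2(2.967) = 102.9
  E: 387 − 2(20.12) − 3(2.967) = 337.9
  F: 0 + 1(20.12) = 20.12
  H: 0 + 1(2.967) = 2.967

338 lbmol/h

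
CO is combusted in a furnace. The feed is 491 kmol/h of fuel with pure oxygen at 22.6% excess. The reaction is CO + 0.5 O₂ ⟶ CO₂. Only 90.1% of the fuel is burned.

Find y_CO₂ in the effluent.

0.775

Stoichiometric O₂ = 0.5 × 491 = 245.5 kmol/h; O₂ fed = 245.5 × 1.226 = 301 kmol/h.
Fuel reacted = 0.901 × 491 → ξ = 442.4 kmol/h.
Outlet (n = n₀ + ν ξ):
  CO: 491 − 1(442.4) = 48.61
  O₂: 301 − 0.5(442.4) = 79.79
  CO₂: 0 + 1(442.4) = 442.4
Total out = 570.8 kmol/h; y_CO₂ = 442.4 / 570.8 = 0.7751.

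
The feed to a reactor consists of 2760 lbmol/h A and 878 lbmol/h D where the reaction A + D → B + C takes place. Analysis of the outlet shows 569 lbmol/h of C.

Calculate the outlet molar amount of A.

For C: n = n₀ + 1ξ → 569 = 0 + 1ξ, giving ξ = 569 lbmol/h.
Outlet amounts (n = n₀ + ν ξ):
  A: 2760 − 1(569) = 2191
  D: 878 − 1(569) = 309
  B: 0 + 1(569) = 569
  C: 0 + 1(569) = 569

2190 lbmol/h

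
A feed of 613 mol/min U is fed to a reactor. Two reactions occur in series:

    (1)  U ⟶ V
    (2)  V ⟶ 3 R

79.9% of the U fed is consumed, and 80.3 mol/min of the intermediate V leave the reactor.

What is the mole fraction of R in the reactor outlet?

Conversion of U: U consumed = 1ξ₁ = 0.799 × 613 → ξ₁ = 489.8 mol/min.
V balance: n_V = 0 + 1ξ₁ − 1ξ₂ = 80.3 → ξ₂ = (1·489.8 − 80.3)/1 = 409.5 mol/min.
Outlet amounts (n = n₀ + Σ ν·ξ):
  U: 613 − 1(489.8) = 123.2
  V: 0 + 1(489.8) − 1(409.5) = 80.3
  R: 0 + 3(409.5) = 1228
Total out = 1432 mol/min; y_R = 1228 / 1432 = 0.8579.

0.858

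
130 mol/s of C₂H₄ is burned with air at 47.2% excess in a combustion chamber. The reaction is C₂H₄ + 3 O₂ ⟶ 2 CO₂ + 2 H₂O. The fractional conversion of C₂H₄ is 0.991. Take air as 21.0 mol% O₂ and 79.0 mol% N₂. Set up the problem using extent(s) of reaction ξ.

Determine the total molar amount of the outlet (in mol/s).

2860 mol/s

Stoichiometric O₂ = 3 × 130 = 390 mol/s; O₂ fed = 390 × 1.472 = 574.1 mol/s.
N₂ fed = 574.1 × 79/21 = 2160 mol/s.
Fuel reacted = 0.991 × 130 → ξ = 128.8 mol/s.
Outlet (n = n₀ + ν ξ):
  C₂H₄: 130 − 1(128.8) = 1.17
  O₂: 574.1 − 3(128.8) = 187.6
  N₂: 2160 (inert)
  CO₂: 0 + 2(128.8) = 257.7
  H₂O: 0 + 2(128.8) = 257.7
Total out = 1.17 + 187.6 + 2160 + 257.7 + 257.7 = 2864 mol/s.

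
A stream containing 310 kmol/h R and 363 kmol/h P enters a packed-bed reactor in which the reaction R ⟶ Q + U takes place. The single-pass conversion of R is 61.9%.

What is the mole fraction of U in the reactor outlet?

0.222

R reacted = 0.619 × 310 = 191.9 kmol/h; ν_R = −1, so ξ = 191.9/1 = 191.9 kmol/h.
Outlet amounts (n = n₀ + ν ξ):
  R: 310 − 1(191.9) = 118.1
  Q: 0 + 1(191.9) = 191.9
  U: 0 + 1(191.9) = 191.9
  P: 363 (inert)
Total out = 864.9 kmol/h; y_U = 191.9 / 864.9 = 0.2219.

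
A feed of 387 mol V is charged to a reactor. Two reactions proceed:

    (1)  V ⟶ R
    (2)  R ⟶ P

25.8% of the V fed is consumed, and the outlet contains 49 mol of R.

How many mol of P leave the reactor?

50.8 mol

Conversion of V: V consumed = 1ξ₁ = 0.258 × 387 → ξ₁ = 99.85 mol.
R balance: n_R = 0 + 1ξ₁ − 1ξ₂ = 49 → ξ₂ = (1·99.85 − 49)/1 = 50.85 mol.
Outlet amounts (n = n₀ + Σ ν·ξ):
  V: 387 − 1(99.85) = 287.2
  R: 0 + 1(99.85) − 1(50.85) = 49
  P: 0 + 1(50.85) = 50.85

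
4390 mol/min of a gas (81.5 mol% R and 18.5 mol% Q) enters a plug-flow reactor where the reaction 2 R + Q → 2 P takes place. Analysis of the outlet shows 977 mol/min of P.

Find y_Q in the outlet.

For P: n = n₀ + 2ξ → 977 = 0 + 2ξ, giving ξ = 488.5 mol/min.
Outlet amounts (n = n₀ + ν ξ):
  R: 3578 − 2(488.5) = 2601
  Q: 812.1 − 1(488.5) = 323.6
  P: 0 + 2(488.5) = 977
Total out = 3902 mol/min; y_Q = 323.6 / 3902 = 0.08296.

0.083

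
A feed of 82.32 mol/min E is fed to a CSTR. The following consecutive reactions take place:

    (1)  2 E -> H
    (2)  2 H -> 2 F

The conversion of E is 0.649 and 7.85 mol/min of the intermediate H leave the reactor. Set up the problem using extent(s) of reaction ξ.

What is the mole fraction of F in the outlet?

Conversion of E: E consumed = 2ξ₁ = 0.649 × 82.32 → ξ₁ = 26.71 mol/min.
H balance: n_H = 0 + 1ξ₁ − 2ξ₂ = 7.85 → ξ₂ = (1·26.71 − 7.85)/2 = 9.431 mol/min.
Outlet amounts (n = n₀ + Σ ν·ξ):
  E: 82.32 − 2(26.71) = 28.89
  H: 0 + 1(26.71) − 2(9.431) = 7.85
  F: 0 + 2(9.431) = 18.86
Total out = 55.61 mol/min; y_F = 18.86 / 55.61 = 0.3392.

0.339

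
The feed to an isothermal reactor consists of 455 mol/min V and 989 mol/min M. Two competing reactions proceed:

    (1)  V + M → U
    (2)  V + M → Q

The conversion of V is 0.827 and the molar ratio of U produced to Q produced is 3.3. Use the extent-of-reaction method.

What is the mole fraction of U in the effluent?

Conversion of V: V consumed = 0.827 × 455 = 376.3 mol/min = 1ξ₁ + 1ξ₂.
Selectivity: 1ξ₁ / (1ξ₂) = 3.3 → ξ₁ = 3.3 ξ₂.
Substitute: (1·3.3 + 1) ξ₂ = 376.3 → ξ₂ = 87.51 mol/min, ξ₁ = 288.8 mol/min.
Outlet amounts (n = n₀ + Σ ν·ξ):
  V: 455 − 1(288.8) − 1(87.51) = 78.72
  M: 989 − 1(288.8) − 1(87.51) = 612.7
  U: 0 + 1(288.8) = 288.8
  Q: 0 + 1(87.51) = 87.51
Total out = 1068 mol/min; y_U = 288.8 / 1068 = 0.2705.

0.27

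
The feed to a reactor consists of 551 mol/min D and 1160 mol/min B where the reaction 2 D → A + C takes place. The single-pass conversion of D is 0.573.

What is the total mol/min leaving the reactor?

D reacted = 0.573 × 551 = 315.7 mol/min; ν_D = −2, so ξ = 315.7/2 = 157.9 mol/min.
Outlet amounts (n = n₀ + ν ξ):
  D: 551 − 2(157.9) = 235.3
  A: 0 + 1(157.9) = 157.9
  C: 0 + 1(157.9) = 157.9
  B: 1160 (inert)
Total out = 235.3 + 157.9 + 157.9 + 1160 = 1711 mol/min.

1710 mol/min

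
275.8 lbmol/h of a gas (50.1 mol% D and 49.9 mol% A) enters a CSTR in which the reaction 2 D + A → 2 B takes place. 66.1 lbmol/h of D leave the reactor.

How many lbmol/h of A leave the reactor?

For D: n = n₀ − 2ξ → 66.1 = 138.2 − 2ξ, giving ξ = 36.04 lbmol/h.
Outlet amounts (n = n₀ + ν ξ):
  D: 138.2 − 2(36.04) = 66.1
  A: 137.6 − 1(36.04) = 101.6
  B: 0 + 2(36.04) = 72.08

102 lbmol/h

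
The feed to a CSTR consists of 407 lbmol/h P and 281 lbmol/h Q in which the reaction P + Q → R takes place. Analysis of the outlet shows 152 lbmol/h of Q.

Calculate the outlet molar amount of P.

For Q: n = n₀ − 1ξ → 152 = 281 − 1ξ, giving ξ = 129 lbmol/h.
Outlet amounts (n = n₀ + ν ξ):
  P: 407 − 1(129) = 278
  Q: 281 − 1(129) = 152
  R: 0 + 1(129) = 129

278 lbmol/h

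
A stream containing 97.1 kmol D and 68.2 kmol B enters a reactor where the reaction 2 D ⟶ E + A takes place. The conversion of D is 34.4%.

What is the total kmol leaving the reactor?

D reacted = 0.344 × 97.1 = 33.4 kmol; ν_D = −2, so ξ = 33.4/2 = 16.7 kmol.
Outlet amounts (n = n₀ + ν ξ):
  D: 97.1 − 2(16.7) = 63.7
  E: 0 + 1(16.7) = 16.7
  A: 0 + 1(16.7) = 16.7
  B: 68.2 (inert)
Total out = 63.7 + 16.7 + 16.7 + 68.2 = 165.3 kmol.

165 kmol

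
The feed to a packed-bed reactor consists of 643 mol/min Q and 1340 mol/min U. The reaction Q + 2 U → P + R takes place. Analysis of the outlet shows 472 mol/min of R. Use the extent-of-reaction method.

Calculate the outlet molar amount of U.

396 mol/min

For R: n = n₀ + 1ξ → 472 = 0 + 1ξ, giving ξ = 472 mol/min.
Outlet amounts (n = n₀ + ν ξ):
  Q: 643 − 1(472) = 171
  U: 1340 − 2(472) = 396
  P: 0 + 1(472) = 472
  R: 0 + 1(472) = 472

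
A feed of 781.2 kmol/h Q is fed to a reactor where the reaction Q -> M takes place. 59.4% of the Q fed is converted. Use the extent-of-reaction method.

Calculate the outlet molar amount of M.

Q reacted = 0.594 × 781.2 = 464 kmol/h; ν_Q = −1, so ξ = 464/1 = 464 kmol/h.
Outlet amounts (n = n₀ + ν ξ):
  Q: 781.2 − 1(464) = 317.2
  M: 0 + 1(464) = 464

464 kmol/h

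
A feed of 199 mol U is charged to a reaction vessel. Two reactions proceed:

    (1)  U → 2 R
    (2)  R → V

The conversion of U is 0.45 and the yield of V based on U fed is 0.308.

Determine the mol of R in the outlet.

Conversion of U: U consumed = 1ξ₁ = 0.45 × 199 → ξ₁ = 89.55 mol.
Yield of V: 1ξ₂ / 199 = 0.308 → ξ₂ = 61.29 mol.
Outlet amounts (n = n₀ + Σ ν·ξ):
  U: 199 − 1(89.55) = 109.5
  R: 0 + 2(89.55) − 1(61.29) = 117.8
  V: 0 + 1(61.29) = 61.29

118 mol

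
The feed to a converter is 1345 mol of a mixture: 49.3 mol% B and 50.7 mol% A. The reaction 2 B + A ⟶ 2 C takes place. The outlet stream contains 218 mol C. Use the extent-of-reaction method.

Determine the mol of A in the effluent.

For C: n = n₀ + 2ξ → 218 = 0 + 2ξ, giving ξ = 109 mol.
Outlet amounts (n = n₀ + ν ξ):
  B: 663.1 − 2(109) = 445.1
  A: 681.9 − 1(109) = 572.9
  C: 0 + 2(109) = 218

573 mol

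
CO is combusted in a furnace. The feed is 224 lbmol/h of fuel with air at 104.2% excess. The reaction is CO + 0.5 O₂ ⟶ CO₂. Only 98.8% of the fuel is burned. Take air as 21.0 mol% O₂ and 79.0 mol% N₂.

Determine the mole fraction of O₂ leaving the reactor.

Stoichiometric O₂ = 0.5 × 224 = 112 lbmol/h; O₂ fed = 112 × 2.042 = 228.7 lbmol/h.
N₂ fed = 228.7 × 79/21 = 860.4 lbmol/h.
Fuel reacted = 0.988 × 224 → ξ = 221.3 lbmol/h.
Outlet (n = n₀ + ν ξ):
  CO: 224 − 1(221.3) = 2.688
  O₂: 228.7 − 0.5(221.3) = 118
  N₂: 860.4 (inert)
  CO₂: 0 + 1(221.3) = 221.3
Total out = 1202 lbmol/h; y_O₂ = 118 / 1202 = 0.09818.

0.0982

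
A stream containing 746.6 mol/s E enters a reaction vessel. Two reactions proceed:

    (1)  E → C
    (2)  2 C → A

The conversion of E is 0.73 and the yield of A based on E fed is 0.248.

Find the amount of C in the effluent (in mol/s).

Conversion of E: E consumed = 1ξ₁ = 0.73 × 746.6 → ξ₁ = 545 mol/s.
Yield of A: 1ξ₂ / 746.6 = 0.248 → ξ₂ = 185.2 mol/s.
Outlet amounts (n = n₀ + Σ ν·ξ):
  E: 746.6 − 1(545) = 201.6
  C: 0 + 1(545) − 2(185.2) = 174.7
  A: 0 + 1(185.2) = 185.2

175 mol/s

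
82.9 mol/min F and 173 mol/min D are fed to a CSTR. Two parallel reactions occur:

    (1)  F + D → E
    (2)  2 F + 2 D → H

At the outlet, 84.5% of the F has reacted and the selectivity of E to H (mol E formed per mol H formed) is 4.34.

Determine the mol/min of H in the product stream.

11 mol/min

Conversion of F: F consumed = 0.845 × 82.9 = 70.05 mol/min = 1ξ₁ + 2ξ₂.
Selectivity: 1ξ₁ / (1ξ₂) = 4.34 → ξ₁ = 4.34 ξ₂.
Substitute: (1·4.34 + 2) ξ₂ = 70.05 → ξ₂ = 11.05 mol/min, ξ₁ = 47.95 mol/min.
Outlet amounts (n = n₀ + Σ ν·ξ):
  F: 82.9 − 1(47.95) − 2(11.05) = 12.85
  D: 173 − 1(47.95) − 2(11.05) = 102.9
  E: 0 + 1(47.95) = 47.95
  H: 0 + 1(11.05) = 11.05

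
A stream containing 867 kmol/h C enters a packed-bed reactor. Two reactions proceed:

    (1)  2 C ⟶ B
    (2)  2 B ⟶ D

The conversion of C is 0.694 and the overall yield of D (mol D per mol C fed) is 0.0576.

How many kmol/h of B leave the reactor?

201 kmol/h

Conversion of C: C consumed = 2ξ₁ = 0.694 × 867 → ξ₁ = 300.8 kmol/h.
Yield of D: 1ξ₂ / 867 = 0.0576 → ξ₂ = 49.94 kmol/h.
Outlet amounts (n = n₀ + Σ ν·ξ):
  C: 867 − 2(300.8) = 265.3
  B: 0 + 1(300.8) − 2(49.94) = 201
  D: 0 + 1(49.94) = 49.94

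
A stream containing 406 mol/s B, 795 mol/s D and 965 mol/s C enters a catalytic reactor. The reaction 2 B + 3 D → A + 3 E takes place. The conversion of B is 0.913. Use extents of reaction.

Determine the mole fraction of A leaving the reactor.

0.0936

B reacted = 0.913 × 406 = 370.7 mol/s; ν_B = −2, so ξ = 370.7/2 = 185.3 mol/s.
Outlet amounts (n = n₀ + ν ξ):
  B: 406 − 2(185.3) = 35.32
  D: 795 − 3(185.3) = 239
  A: 0 + 1(185.3) = 185.3
  E: 0 + 3(185.3) = 556
  C: 965 (inert)
Total out = 1981 mol/s; y_A = 185.3 / 1981 = 0.09357.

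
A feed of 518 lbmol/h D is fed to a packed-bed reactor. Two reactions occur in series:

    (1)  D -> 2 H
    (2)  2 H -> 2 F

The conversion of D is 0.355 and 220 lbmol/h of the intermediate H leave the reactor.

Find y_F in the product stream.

0.211

Conversion of D: D consumed = 1ξ₁ = 0.355 × 518 → ξ₁ = 183.9 lbmol/h.
H balance: n_H = 0 + 2ξ₁ − 2ξ₂ = 220 → ξ₂ = (2·183.9 − 220)/2 = 73.89 lbmol/h.
Outlet amounts (n = n₀ + Σ ν·ξ):
  D: 518 − 1(183.9) = 334.1
  H: 0 + 2(183.9) − 2(73.89) = 220
  F: 0 + 2(73.89) = 147.8
Total out = 701.9 lbmol/h; y_F = 147.8 / 701.9 = 0.2105.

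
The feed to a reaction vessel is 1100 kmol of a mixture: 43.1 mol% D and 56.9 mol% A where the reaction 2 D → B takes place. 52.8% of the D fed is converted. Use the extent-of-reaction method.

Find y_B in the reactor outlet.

0.128

D reacted = 0.528 × 474.1 = 250.3 kmol; ν_D = −2, so ξ = 250.3/2 = 125.2 kmol.
Outlet amounts (n = n₀ + ν ξ):
  D: 474.1 − 2(125.2) = 223.8
  B: 0 + 1(125.2) = 125.2
  A: 625.9 (inert)
Total out = 974.8 kmol; y_B = 125.2 / 974.8 = 0.1284.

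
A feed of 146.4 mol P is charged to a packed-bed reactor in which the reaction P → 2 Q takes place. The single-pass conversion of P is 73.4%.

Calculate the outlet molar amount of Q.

P reacted = 0.734 × 146.4 = 107.5 mol; ν_P = −1, so ξ = 107.5/1 = 107.5 mol.
Outlet amounts (n = n₀ + ν ξ):
  P: 146.4 − 1(107.5) = 38.94
  Q: 0 + 2(107.5) = 214.9

215 mol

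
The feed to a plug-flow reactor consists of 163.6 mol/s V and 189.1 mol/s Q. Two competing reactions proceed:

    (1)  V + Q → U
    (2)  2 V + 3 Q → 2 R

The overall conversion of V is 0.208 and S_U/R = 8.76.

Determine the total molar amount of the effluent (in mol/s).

Conversion of V: V consumed = 0.208 × 163.6 = 34.03 mol/s = 1ξ₁ + 2ξ₂.
Selectivity: 1ξ₁ / (2ξ₂) = 8.76 → ξ₁ = 17.52 ξ₂.
Substitute: (1·17.52 + 2) ξ₂ = 34.03 → ξ₂ = 1.743 mol/s, ξ₁ = 30.54 mol/s.
Outlet amounts (n = n₀ + Σ ν·ξ):
  V: 163.6 − 1(30.54) − 2(1.743) = 129.6
  Q: 189.1 − 1(30.54) − 3(1.743) = 153.3
  U: 0 + 1(30.54) = 30.54
  R: 0 + 2(1.743) = 3.487
Total out = 129.6 + 153.3 + 30.54 + 3.487 = 316.9 mol/s.

317 mol/s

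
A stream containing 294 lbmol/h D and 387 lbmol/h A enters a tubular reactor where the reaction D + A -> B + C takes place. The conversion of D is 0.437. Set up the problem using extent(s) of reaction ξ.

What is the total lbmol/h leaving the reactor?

D reacted = 0.437 × 294 = 128.5 lbmol/h; ν_D = −1, so ξ = 128.5/1 = 128.5 lbmol/h.
Outlet amounts (n = n₀ + ν ξ):
  D: 294 − 1(128.5) = 165.5
  A: 387 − 1(128.5) = 258.5
  B: 0 + 1(128.5) = 128.5
  C: 0 + 1(128.5) = 128.5
Total out = 165.5 + 258.5 + 128.5 + 128.5 = 681 lbmol/h.

681 lbmol/h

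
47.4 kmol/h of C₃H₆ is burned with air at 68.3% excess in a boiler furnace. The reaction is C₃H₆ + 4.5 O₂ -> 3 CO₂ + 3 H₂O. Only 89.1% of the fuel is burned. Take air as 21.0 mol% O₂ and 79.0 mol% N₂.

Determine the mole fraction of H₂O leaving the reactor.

Stoichiometric O₂ = 4.5 × 47.4 = 213.3 kmol/h; O₂ fed = 213.3 × 1.683 = 359 kmol/h.
N₂ fed = 359 × 79/21 = 1350 kmol/h.
Fuel reacted = 0.891 × 47.4 → ξ = 42.23 kmol/h.
Outlet (n = n₀ + ν ξ):
  C₃H₆: 47.4 − 1(42.23) = 5.167
  O₂: 359 − 4.5(42.23) = 168.9
  N₂: 1350 (inert)
  CO₂: 0 + 3(42.23) = 126.7
  H₂O: 0 + 3(42.23) = 126.7
Total out = 1778 kmol/h; y_H₂O = 126.7 / 1778 = 0.07126.

0.0713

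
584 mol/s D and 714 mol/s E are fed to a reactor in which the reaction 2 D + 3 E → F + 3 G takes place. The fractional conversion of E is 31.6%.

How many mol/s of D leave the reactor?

434 mol/s

E reacted = 0.316 × 714 = 225.6 mol/s; ν_E = −3, so ξ = 225.6/3 = 75.21 mol/s.
Outlet amounts (n = n₀ + ν ξ):
  D: 584 − 2(75.21) = 433.6
  E: 714 − 3(75.21) = 488.4
  F: 0 + 1(75.21) = 75.21
  G: 0 + 3(75.21) = 225.6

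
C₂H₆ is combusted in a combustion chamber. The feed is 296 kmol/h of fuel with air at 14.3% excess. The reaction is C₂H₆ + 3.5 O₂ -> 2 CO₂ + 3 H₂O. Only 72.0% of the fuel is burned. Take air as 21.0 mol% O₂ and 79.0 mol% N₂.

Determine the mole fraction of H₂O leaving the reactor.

Stoichiometric O₂ = 3.5 × 296 = 1036 kmol/h; O₂ fed = 1036 × 1.143 = 1184 kmol/h.
N₂ fed = 1184 × 79/21 = 4455 kmol/h.
Fuel reacted = 0.72 × 296 → ξ = 213.1 kmol/h.
Outlet (n = n₀ + ν ξ):
  C₂H₆: 296 − 1(213.1) = 82.88
  O₂: 1184 − 3.5(213.1) = 438.2
  N₂: 4455 (inert)
  CO₂: 0 + 2(213.1) = 426.2
  H₂O: 0 + 3(213.1) = 639.4
Total out = 6041 kmol/h; y_H₂O = 639.4 / 6041 = 0.1058.

0.106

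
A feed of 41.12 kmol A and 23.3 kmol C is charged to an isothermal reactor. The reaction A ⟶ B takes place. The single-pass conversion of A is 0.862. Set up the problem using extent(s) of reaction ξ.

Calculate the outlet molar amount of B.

35.4 kmol

A reacted = 0.862 × 41.12 = 35.45 kmol; ν_A = −1, so ξ = 35.45/1 = 35.45 kmol.
Outlet amounts (n = n₀ + ν ξ):
  A: 41.12 − 1(35.45) = 5.675
  B: 0 + 1(35.45) = 35.45
  C: 23.3 (inert)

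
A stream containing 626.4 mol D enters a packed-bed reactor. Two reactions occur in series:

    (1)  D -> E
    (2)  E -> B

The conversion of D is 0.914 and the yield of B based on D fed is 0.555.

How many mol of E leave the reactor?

Conversion of D: D consumed = 1ξ₁ = 0.914 × 626.4 → ξ₁ = 572.5 mol.
Yield of B: 1ξ₂ / 626.4 = 0.555 → ξ₂ = 347.7 mol.
Outlet amounts (n = n₀ + Σ ν·ξ):
  D: 626.4 − 1(572.5) = 53.87
  E: 0 + 1(572.5) − 1(347.7) = 224.9
  B: 0 + 1(347.7) = 347.7

225 mol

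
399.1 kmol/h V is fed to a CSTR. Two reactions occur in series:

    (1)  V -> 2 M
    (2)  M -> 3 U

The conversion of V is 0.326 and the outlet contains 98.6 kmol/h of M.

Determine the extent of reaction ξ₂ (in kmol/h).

ξ₂ = 162 kmol/h

Conversion of V: V consumed = 1ξ₁ = 0.326 × 399.1 → ξ₁ = 130.1 kmol/h.
M balance: n_M = 0 + 2ξ₁ − 1ξ₂ = 98.6 → ξ₂ = (2·130.1 − 98.6)/1 = 161.6 kmol/h.
Outlet amounts (n = n₀ + Σ ν·ξ):
  V: 399.1 − 1(130.1) = 269
  M: 0 + 2(130.1) − 1(161.6) = 98.6
  U: 0 + 3(161.6) = 484.8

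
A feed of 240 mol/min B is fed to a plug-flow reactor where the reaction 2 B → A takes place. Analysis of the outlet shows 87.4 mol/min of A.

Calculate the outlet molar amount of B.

For A: n = n₀ + 1ξ → 87.4 = 0 + 1ξ, giving ξ = 87.4 mol/min.
Outlet amounts (n = n₀ + ν ξ):
  B: 240 − 2(87.4) = 65.2
  A: 0 + 1(87.4) = 87.4

65.2 mol/min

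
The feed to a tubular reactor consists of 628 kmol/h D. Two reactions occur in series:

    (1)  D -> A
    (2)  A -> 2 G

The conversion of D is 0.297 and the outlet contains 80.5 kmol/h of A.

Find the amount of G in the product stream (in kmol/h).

Conversion of D: D consumed = 1ξ₁ = 0.297 × 628 → ξ₁ = 186.5 kmol/h.
A balance: n_A = 0 + 1ξ₁ − 1ξ₂ = 80.5 → ξ₂ = (1·186.5 − 80.5)/1 = 106 kmol/h.
Outlet amounts (n = n₀ + Σ ν·ξ):
  D: 628 − 1(186.5) = 441.5
  A: 0 + 1(186.5) − 1(106) = 80.5
  G: 0 + 2(106) = 212

212 kmol/h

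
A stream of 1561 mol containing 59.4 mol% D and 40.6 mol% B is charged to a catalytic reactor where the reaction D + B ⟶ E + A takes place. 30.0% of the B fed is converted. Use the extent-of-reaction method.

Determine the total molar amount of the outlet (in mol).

1560 mol

B reacted = 0.3 × 633.8 = 190.1 mol; ν_B = −1, so ξ = 190.1/1 = 190.1 mol.
Outlet amounts (n = n₀ + ν ξ):
  D: 927.2 − 1(190.1) = 737.1
  B: 633.8 − 1(190.1) = 443.6
  E: 0 + 1(190.1) = 190.1
  A: 0 + 1(190.1) = 190.1
Total out = 737.1 + 443.6 + 190.1 + 190.1 = 1561 mol.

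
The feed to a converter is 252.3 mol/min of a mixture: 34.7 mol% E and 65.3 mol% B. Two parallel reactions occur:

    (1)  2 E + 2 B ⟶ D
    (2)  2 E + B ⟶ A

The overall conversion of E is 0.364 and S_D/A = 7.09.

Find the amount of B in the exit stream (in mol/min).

135 mol/min

Conversion of E: E consumed = 0.364 × 87.55 = 31.87 mol/min = 2ξ₁ + 2ξ₂.
Selectivity: 1ξ₁ / (1ξ₂) = 7.09 → ξ₁ = 7.09 ξ₂.
Substitute: (2·7.09 + 2) ξ₂ = 31.87 → ξ₂ = 1.97 mol/min, ξ₁ = 13.96 mol/min.
Outlet amounts (n = n₀ + Σ ν·ξ):
  E: 87.55 − 2(13.96) − 2(1.97) = 55.68
  B: 164.8 − 2(13.96) − 1(1.97) = 134.9
  D: 0 + 1(13.96) = 13.96
  A: 0 + 1(1.97) = 1.97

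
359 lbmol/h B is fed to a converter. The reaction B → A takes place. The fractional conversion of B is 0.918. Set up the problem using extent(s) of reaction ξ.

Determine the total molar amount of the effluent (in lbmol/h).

B reacted = 0.918 × 359 = 329.6 lbmol/h; ν_B = −1, so ξ = 329.6/1 = 329.6 lbmol/h.
Outlet amounts (n = n₀ + ν ξ):
  B: 359 − 1(329.6) = 29.44
  A: 0 + 1(329.6) = 329.6
Total out = 29.44 + 329.6 = 359 lbmol/h.

359 lbmol/h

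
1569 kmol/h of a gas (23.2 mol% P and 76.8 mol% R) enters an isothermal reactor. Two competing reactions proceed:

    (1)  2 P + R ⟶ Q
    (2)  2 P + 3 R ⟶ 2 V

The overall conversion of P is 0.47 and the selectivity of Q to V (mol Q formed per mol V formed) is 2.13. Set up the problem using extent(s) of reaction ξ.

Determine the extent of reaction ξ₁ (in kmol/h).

Conversion of P: P consumed = 0.47 × 364 = 171.1 kmol/h = 2ξ₁ + 2ξ₂.
Selectivity: 1ξ₁ / (2ξ₂) = 2.13 → ξ₁ = 4.26 ξ₂.
Substitute: (2·4.26 + 2) ξ₂ = 171.1 → ξ₂ = 16.26 kmol/h, ξ₁ = 69.28 kmol/h.
Outlet amounts (n = n₀ + Σ ν·ξ):
  P: 364 − 2(69.28) − 2(16.26) = 192.9
  R: 1205 − 1(69.28) − 3(16.26) = 1087
  Q: 0 + 1(69.28) = 69.28
  V: 0 + 2(16.26) = 32.53

ξ₁ = 69.3 kmol/h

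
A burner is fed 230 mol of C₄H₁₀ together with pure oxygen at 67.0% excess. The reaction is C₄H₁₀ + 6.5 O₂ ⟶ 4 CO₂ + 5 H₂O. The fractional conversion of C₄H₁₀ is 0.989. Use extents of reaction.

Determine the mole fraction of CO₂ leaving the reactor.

0.297

Stoichiometric O₂ = 6.5 × 230 = 1495 mol; O₂ fed = 1495 × 1.670 = 2497 mol.
Fuel reacted = 0.989 × 230 → ξ = 227.5 mol.
Outlet (n = n₀ + ν ξ):
  C₄H₁₀: 230 − 1(227.5) = 2.53
  O₂: 2497 − 6.5(227.5) = 1018
  CO₂: 0 + 4(227.5) = 909.9
  H₂O: 0 + 5(227.5) = 1137
Total out = 3068 mol; y_CO₂ = 909.9 / 3068 = 0.2966.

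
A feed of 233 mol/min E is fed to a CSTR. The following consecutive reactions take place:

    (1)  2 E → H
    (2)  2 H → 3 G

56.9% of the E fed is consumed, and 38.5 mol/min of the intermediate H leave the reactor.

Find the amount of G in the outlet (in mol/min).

41.7 mol/min

Conversion of E: E consumed = 2ξ₁ = 0.569 × 233 → ξ₁ = 66.29 mol/min.
H balance: n_H = 0 + 1ξ₁ − 2ξ₂ = 38.5 → ξ₂ = (1·66.29 − 38.5)/2 = 13.89 mol/min.
Outlet amounts (n = n₀ + Σ ν·ξ):
  E: 233 − 2(66.29) = 100.4
  H: 0 + 1(66.29) − 2(13.89) = 38.5
  G: 0 + 3(13.89) = 41.68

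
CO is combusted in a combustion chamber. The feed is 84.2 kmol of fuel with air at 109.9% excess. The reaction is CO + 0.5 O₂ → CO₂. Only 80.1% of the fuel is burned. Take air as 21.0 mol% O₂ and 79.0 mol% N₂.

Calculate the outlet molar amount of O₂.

Stoichiometric O₂ = 0.5 × 84.2 = 42.1 kmol; O₂ fed = 42.1 × 2.099 = 88.37 kmol.
N₂ fed = 88.37 × 79/21 = 332.4 kmol.
Fuel reacted = 0.801 × 84.2 → ξ = 67.44 kmol.
Outlet (n = n₀ + ν ξ):
  CO: 84.2 − 1(67.44) = 16.76
  O₂: 88.37 − 0.5(67.44) = 54.65
  N₂: 332.4 (inert)
  CO₂: 0 + 1(67.44) = 67.44

54.6 kmol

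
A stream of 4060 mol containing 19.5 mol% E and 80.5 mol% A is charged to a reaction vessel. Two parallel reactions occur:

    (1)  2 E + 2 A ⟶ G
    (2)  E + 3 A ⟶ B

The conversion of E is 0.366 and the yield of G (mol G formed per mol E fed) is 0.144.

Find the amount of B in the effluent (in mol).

Yield of G: 1ξ₁ / 791.7 = 0.144 → ξ₁ = 114 mol.
Conversion of E: 2ξ₁ + 1ξ₂ = 0.366 × 791.7 = 289.8 → ξ₂ = 61.75 mol.
Outlet amounts (n = n₀ + Σ ν·ξ):
  E: 791.7 − 2(114) − 1(61.75) = 501.9
  A: 3268 − 2(114) − 3(61.75) = 2855
  G: 0 + 1(114) = 114
  B: 0 + 1(61.75) = 61.75

61.8 mol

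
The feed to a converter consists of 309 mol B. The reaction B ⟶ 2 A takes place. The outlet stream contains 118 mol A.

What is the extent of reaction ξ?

ξ = 59 mol

For A: n = n₀ + 2ξ → 118 = 0 + 2ξ, giving ξ = 59 mol.
Outlet amounts (n = n₀ + ν ξ):
  B: 309 − 1(59) = 250
  A: 0 + 2(59) = 118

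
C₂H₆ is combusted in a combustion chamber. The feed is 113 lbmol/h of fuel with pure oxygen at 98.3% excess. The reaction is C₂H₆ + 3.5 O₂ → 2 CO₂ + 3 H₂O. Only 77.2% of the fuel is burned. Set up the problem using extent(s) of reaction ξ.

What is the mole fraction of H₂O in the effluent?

0.278

Stoichiometric O₂ = 3.5 × 113 = 395.5 lbmol/h; O₂ fed = 395.5 × 1.983 = 784.3 lbmol/h.
Fuel reacted = 0.772 × 113 → ξ = 87.24 lbmol/h.
Outlet (n = n₀ + ν ξ):
  C₂H₆: 113 − 1(87.24) = 25.76
  O₂: 784.3 − 3.5(87.24) = 479
  CO₂: 0 + 2(87.24) = 174.5
  H₂O: 0 + 3(87.24) = 261.7
Total out = 940.9 lbmol/h; y_H₂O = 261.7 / 940.9 = 0.2781.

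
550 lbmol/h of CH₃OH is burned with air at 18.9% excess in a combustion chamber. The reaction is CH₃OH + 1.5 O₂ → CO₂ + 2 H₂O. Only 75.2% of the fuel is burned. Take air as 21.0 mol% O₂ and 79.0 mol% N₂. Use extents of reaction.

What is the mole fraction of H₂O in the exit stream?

Stoichiometric O₂ = 1.5 × 550 = 825 lbmol/h; O₂ fed = 825 × 1.189 = 980.9 lbmol/h.
N₂ fed = 980.9 × 79/21 = 3690 lbmol/h.
Fuel reacted = 0.752 × 550 → ξ = 413.6 lbmol/h.
Outlet (n = n₀ + ν ξ):
  CH₃OH: 550 − 1(413.6) = 136.4
  O₂: 980.9 − 1.5(413.6) = 360.5
  N₂: 3690 (inert)
  CO₂: 0 + 1(413.6) = 413.6
  H₂O: 0 + 2(413.6) = 827.2
Total out = 5428 lbmol/h; y_H₂O = 827.2 / 5428 = 0.1524.

0.152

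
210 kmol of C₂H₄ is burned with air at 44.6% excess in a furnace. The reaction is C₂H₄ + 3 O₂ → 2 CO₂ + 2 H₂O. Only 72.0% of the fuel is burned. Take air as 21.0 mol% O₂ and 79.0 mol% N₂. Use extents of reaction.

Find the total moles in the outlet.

Stoichiometric O₂ = 3 × 210 = 630 kmol; O₂ fed = 630 × 1.446 = 911 kmol.
N₂ fed = 911 × 79/21 = 3427 kmol.
Fuel reacted = 0.72 × 210 → ξ = 151.2 kmol.
Outlet (n = n₀ + ν ξ):
  C₂H₄: 210 − 1(151.2) = 58.8
  O₂: 911 − 3(151.2) = 457.4
  N₂: 3427 (inert)
  CO₂: 0 + 2(151.2) = 302.4
  H₂O: 0 + 2(151.2) = 302.4
Total out = 58.8 + 457.4 + 3427 + 302.4 + 302.4 = 4548 kmol.

4550 kmol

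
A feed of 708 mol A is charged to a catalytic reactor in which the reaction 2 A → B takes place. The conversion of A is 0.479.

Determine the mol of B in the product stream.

170 mol

A reacted = 0.479 × 708 = 339.1 mol; ν_A = −2, so ξ = 339.1/2 = 169.6 mol.
Outlet amounts (n = n₀ + ν ξ):
  A: 708 − 2(169.6) = 368.9
  B: 0 + 1(169.6) = 169.6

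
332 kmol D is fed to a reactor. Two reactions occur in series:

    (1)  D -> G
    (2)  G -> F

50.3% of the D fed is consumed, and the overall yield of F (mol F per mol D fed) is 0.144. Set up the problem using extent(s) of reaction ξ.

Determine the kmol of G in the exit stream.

119 kmol

Conversion of D: D consumed = 1ξ₁ = 0.503 × 332 → ξ₁ = 167 kmol.
Yield of F: 1ξ₂ / 332 = 0.144 → ξ₂ = 47.81 kmol.
Outlet amounts (n = n₀ + Σ ν·ξ):
  D: 332 − 1(167) = 165
  G: 0 + 1(167) − 1(47.81) = 119.2
  F: 0 + 1(47.81) = 47.81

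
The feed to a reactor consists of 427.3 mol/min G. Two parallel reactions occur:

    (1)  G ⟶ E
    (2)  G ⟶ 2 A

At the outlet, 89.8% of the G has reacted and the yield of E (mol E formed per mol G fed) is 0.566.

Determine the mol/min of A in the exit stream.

Yield of E: 1ξ₁ / 427.3 = 0.566 → ξ₁ = 241.9 mol/min.
Conversion of G: 1ξ₁ + 1ξ₂ = 0.898 × 427.3 = 383.7 → ξ₂ = 141.9 mol/min.
Outlet amounts (n = n₀ + Σ ν·ξ):
  G: 427.3 − 1(241.9) − 1(141.9) = 43.58
  E: 0 + 1(241.9) = 241.9
  A: 0 + 2(141.9) = 283.7

284 mol/min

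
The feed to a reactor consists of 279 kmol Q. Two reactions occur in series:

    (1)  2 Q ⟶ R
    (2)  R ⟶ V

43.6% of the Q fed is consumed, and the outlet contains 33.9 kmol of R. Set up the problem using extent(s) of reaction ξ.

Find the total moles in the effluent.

Conversion of Q: Q consumed = 2ξ₁ = 0.436 × 279 → ξ₁ = 60.82 kmol.
R balance: n_R = 0 + 1ξ₁ − 1ξ₂ = 33.9 → ξ₂ = (1·60.82 − 33.9)/1 = 26.92 kmol.
Outlet amounts (n = n₀ + Σ ν·ξ):
  Q: 279 − 2(60.82) = 157.4
  R: 0 + 1(60.82) − 1(26.92) = 33.9
  V: 0 + 1(26.92) = 26.92
Total out = 157.4 + 33.9 + 26.92 = 218.2 kmol.

218 kmol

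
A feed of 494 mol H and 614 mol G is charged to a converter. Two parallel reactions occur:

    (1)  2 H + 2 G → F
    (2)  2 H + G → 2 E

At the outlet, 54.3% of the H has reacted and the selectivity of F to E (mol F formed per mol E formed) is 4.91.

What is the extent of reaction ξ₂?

ξ₂ = 12.4 mol

Conversion of H: H consumed = 0.543 × 494 = 268.2 mol = 2ξ₁ + 2ξ₂.
Selectivity: 1ξ₁ / (2ξ₂) = 4.91 → ξ₁ = 9.82 ξ₂.
Substitute: (2·9.82 + 2) ξ₂ = 268.2 → ξ₂ = 12.4 mol, ξ₁ = 121.7 mol.
Outlet amounts (n = n₀ + Σ ν·ξ):
  H: 494 − 2(121.7) − 2(12.4) = 225.8
  G: 614 − 2(121.7) − 1(12.4) = 358.2
  F: 0 + 1(121.7) = 121.7
  E: 0 + 2(12.4) = 24.79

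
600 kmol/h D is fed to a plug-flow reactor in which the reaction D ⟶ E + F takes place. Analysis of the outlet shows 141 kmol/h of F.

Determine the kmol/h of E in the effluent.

For F: n = n₀ + 1ξ → 141 = 0 + 1ξ, giving ξ = 141 kmol/h.
Outlet amounts (n = n₀ + ν ξ):
  D: 600 − 1(141) = 459
  E: 0 + 1(141) = 141
  F: 0 + 1(141) = 141

141 kmol/h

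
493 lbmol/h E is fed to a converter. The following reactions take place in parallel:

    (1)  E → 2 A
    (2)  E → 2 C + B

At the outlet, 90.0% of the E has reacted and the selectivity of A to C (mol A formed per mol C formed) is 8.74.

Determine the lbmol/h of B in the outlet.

45.6 lbmol/h

Conversion of E: E consumed = 0.9 × 493 = 443.7 lbmol/h = 1ξ₁ + 1ξ₂.
Selectivity: 2ξ₁ / (2ξ₂) = 8.74 → ξ₁ = 8.74 ξ₂.
Substitute: (1·8.74 + 1) ξ₂ = 443.7 → ξ₂ = 45.55 lbmol/h, ξ₁ = 398.1 lbmol/h.
Outlet amounts (n = n₀ + Σ ν·ξ):
  E: 493 − 1(398.1) − 1(45.55) = 49.3
  A: 0 + 2(398.1) = 796.3
  C: 0 + 2(45.55) = 91.11
  B: 0 + 1(45.55) = 45.55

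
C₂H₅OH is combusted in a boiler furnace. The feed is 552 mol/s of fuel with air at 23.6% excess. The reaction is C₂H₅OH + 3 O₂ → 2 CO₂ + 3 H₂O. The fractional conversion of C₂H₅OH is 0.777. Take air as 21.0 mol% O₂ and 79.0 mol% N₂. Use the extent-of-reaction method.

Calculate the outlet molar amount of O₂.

Stoichiometric O₂ = 3 × 552 = 1656 mol/s; O₂ fed = 1656 × 1.236 = 2047 mol/s.
N₂ fed = 2047 × 79/21 = 7700 mol/s.
Fuel reacted = 0.777 × 552 → ξ = 428.9 mol/s.
Outlet (n = n₀ + ν ξ):
  C₂H₅OH: 552 − 1(428.9) = 123.1
  O₂: 2047 − 3(428.9) = 760.1
  N₂: 7700 (inert)
  CO₂: 0 + 2(428.9) = 857.8
  H₂O: 0 + 3(428.9) = 1287

760 mol/s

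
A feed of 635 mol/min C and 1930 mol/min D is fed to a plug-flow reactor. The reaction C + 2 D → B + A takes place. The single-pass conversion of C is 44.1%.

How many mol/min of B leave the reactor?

C reacted = 0.441 × 635 = 280 mol/min; ν_C = −1, so ξ = 280/1 = 280 mol/min.
Outlet amounts (n = n₀ + ν ξ):
  C: 635 − 1(280) = 355
  D: 1930 − 2(280) = 1370
  B: 0 + 1(280) = 280
  A: 0 + 1(280) = 280

280 mol/min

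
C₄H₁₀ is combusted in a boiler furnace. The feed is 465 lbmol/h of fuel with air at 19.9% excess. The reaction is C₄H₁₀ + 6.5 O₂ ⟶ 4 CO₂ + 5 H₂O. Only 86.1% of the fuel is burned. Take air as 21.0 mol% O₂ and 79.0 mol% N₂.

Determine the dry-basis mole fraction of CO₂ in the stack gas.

Stoichiometric O₂ = 6.5 × 465 = 3022 lbmol/h; O₂ fed = 3022 × 1.199 = 3624 lbmol/h.
N₂ fed = 3624 × 79/21 = 13630 lbmol/h.
Fuel reacted = 0.861 × 465 → ξ = 400.4 lbmol/h.
Outlet (n = n₀ + ν ξ):
  C₄H₁₀: 465 − 1(400.4) = 64.63
  O₂: 3624 − 6.5(400.4) = 1022
  N₂: 13630 (inert)
  CO₂: 0 + 4(400.4) = 1601
  H₂O: 0 + 5(400.4) = 2002
Dry total = 16320 lbmol/h; y_CO₂ (dry) = 1601 / 16320 = 0.09812.

0.0981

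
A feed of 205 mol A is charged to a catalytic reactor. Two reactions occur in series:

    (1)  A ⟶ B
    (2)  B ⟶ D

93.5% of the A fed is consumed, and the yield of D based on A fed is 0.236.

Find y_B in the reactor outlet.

Conversion of A: A consumed = 1ξ₁ = 0.935 × 205 → ξ₁ = 191.7 mol.
Yield of D: 1ξ₂ / 205 = 0.236 → ξ₂ = 48.38 mol.
Outlet amounts (n = n₀ + Σ ν·ξ):
  A: 205 − 1(191.7) = 13.32
  B: 0 + 1(191.7) − 1(48.38) = 143.3
  D: 0 + 1(48.38) = 48.38
Total out = 205 mol; y_B = 143.3 / 205 = 0.699.

0.699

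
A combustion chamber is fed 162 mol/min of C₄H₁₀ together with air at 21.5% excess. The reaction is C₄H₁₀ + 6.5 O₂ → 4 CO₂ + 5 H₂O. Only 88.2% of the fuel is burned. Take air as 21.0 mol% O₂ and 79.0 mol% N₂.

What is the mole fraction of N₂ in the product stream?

Stoichiometric O₂ = 6.5 × 162 = 1053 mol/min; O₂ fed = 1053 × 1.215 = 1279 mol/min.
N₂ fed = 1279 × 79/21 = 4813 mol/min.
Fuel reacted = 0.882 × 162 → ξ = 142.9 mol/min.
Outlet (n = n₀ + ν ξ):
  C₄H₁₀: 162 − 1(142.9) = 19.12
  O₂: 1279 − 6.5(142.9) = 350.6
  N₂: 4813 (inert)
  CO₂: 0 + 4(142.9) = 571.5
  H₂O: 0 + 5(142.9) = 714.4
Total out = 6469 mol/min; y_N₂ = 4813 / 6469 = 0.744.

0.744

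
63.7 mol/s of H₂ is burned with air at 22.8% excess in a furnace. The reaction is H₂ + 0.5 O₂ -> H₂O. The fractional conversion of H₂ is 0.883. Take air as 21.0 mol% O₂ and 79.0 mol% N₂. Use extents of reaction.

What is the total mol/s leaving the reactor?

222 mol/s

Stoichiometric O₂ = 0.5 × 63.7 = 31.85 mol/s; O₂ fed = 31.85 × 1.228 = 39.11 mol/s.
N₂ fed = 39.11 × 79/21 = 147.1 mol/s.
Fuel reacted = 0.883 × 63.7 → ξ = 56.25 mol/s.
Outlet (n = n₀ + ν ξ):
  H₂: 63.7 − 1(56.25) = 7.453
  O₂: 39.11 − 0.5(56.25) = 10.99
  N₂: 147.1 (inert)
  H₂O: 0 + 1(56.25) = 56.25
Total out = 7.453 + 10.99 + 147.1 + 56.25 = 221.8 mol/s.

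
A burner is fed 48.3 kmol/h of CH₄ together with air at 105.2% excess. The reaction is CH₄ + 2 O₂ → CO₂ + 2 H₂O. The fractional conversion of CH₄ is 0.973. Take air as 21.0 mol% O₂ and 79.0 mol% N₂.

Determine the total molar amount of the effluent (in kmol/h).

Stoichiometric O₂ = 2 × 48.3 = 96.6 kmol/h; O₂ fed = 96.6 × 2.052 = 198.2 kmol/h.
N₂ fed = 198.2 × 79/21 = 745.7 kmol/h.
Fuel reacted = 0.973 × 48.3 → ξ = 47 kmol/h.
Outlet (n = n₀ + ν ξ):
  CH₄: 48.3 − 1(47) = 1.304
  O₂: 198.2 − 2(47) = 104.2
  N₂: 745.7 (inert)
  CO₂: 0 + 1(47) = 47
  H₂O: 0 + 2(47) = 93.99
Total out = 1.304 + 104.2 + 745.7 + 47 + 93.99 = 992.2 kmol/h.

992 kmol/h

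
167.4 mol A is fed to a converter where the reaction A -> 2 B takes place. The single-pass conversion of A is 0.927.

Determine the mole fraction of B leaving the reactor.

A reacted = 0.927 × 167.4 = 155.2 mol; ν_A = −1, so ξ = 155.2/1 = 155.2 mol.
Outlet amounts (n = n₀ + ν ξ):
  A: 167.4 − 1(155.2) = 12.22
  B: 0 + 2(155.2) = 310.4
Total out = 322.6 mol; y_B = 310.4 / 322.6 = 0.9621.

0.962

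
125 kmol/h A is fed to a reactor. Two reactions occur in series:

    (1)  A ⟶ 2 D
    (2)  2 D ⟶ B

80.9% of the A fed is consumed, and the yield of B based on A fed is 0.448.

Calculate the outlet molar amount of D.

Conversion of A: A consumed = 1ξ₁ = 0.809 × 125 → ξ₁ = 101.1 kmol/h.
Yield of B: 1ξ₂ / 125 = 0.448 → ξ₂ = 56 kmol/h.
Outlet amounts (n = n₀ + Σ ν·ξ):
  A: 125 − 1(101.1) = 23.88
  D: 0 + 2(101.1) − 2(56) = 90.25
  B: 0 + 1(56) = 56

90.2 kmol/h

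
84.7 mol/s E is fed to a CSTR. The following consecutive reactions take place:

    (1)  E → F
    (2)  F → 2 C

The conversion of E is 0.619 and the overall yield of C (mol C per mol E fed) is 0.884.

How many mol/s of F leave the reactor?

15 mol/s

Conversion of E: E consumed = 1ξ₁ = 0.619 × 84.7 → ξ₁ = 52.43 mol/s.
Yield of C: 2ξ₂ / 84.7 = 0.884 → ξ₂ = 37.44 mol/s.
Outlet amounts (n = n₀ + Σ ν·ξ):
  E: 84.7 − 1(52.43) = 32.27
  F: 0 + 1(52.43) − 1(37.44) = 14.99
  C: 0 + 2(37.44) = 74.87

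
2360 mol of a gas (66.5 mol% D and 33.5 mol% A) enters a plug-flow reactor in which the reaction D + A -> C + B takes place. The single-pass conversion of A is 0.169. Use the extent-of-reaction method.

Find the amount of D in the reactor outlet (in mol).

1440 mol

A reacted = 0.169 × 790.6 = 133.6 mol; ν_A = −1, so ξ = 133.6/1 = 133.6 mol.
Outlet amounts (n = n₀ + ν ξ):
  D: 1569 − 1(133.6) = 1436
  A: 790.6 − 1(133.6) = 657
  C: 0 + 1(133.6) = 133.6
  B: 0 + 1(133.6) = 133.6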